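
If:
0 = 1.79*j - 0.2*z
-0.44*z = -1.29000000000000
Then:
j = 0.33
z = 2.93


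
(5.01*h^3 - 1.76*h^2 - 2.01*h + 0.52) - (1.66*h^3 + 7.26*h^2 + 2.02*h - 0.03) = 3.35*h^3 - 9.02*h^2 - 4.03*h + 0.55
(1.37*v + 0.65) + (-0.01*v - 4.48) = 1.36*v - 3.83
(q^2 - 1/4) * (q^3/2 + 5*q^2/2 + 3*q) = q^5/2 + 5*q^4/2 + 23*q^3/8 - 5*q^2/8 - 3*q/4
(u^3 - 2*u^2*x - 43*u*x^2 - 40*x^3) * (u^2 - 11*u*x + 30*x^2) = u^5 - 13*u^4*x + 9*u^3*x^2 + 373*u^2*x^3 - 850*u*x^4 - 1200*x^5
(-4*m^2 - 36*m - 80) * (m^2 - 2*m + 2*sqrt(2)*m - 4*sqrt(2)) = -4*m^4 - 28*m^3 - 8*sqrt(2)*m^3 - 56*sqrt(2)*m^2 - 8*m^2 - 16*sqrt(2)*m + 160*m + 320*sqrt(2)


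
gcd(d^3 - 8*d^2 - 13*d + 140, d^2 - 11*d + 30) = d - 5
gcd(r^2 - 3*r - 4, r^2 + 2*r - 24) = r - 4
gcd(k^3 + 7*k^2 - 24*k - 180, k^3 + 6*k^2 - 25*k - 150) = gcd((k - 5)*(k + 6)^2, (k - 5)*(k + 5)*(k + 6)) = k^2 + k - 30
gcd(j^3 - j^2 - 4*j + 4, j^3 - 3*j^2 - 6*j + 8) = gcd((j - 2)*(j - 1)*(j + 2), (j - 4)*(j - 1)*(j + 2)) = j^2 + j - 2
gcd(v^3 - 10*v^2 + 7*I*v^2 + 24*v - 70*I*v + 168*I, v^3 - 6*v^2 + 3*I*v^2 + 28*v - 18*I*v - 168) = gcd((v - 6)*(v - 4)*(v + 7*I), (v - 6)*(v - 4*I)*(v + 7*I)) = v^2 + v*(-6 + 7*I) - 42*I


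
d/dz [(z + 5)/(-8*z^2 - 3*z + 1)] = (-8*z^2 - 3*z + (z + 5)*(16*z + 3) + 1)/(8*z^2 + 3*z - 1)^2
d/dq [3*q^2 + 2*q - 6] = 6*q + 2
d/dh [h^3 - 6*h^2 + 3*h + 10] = 3*h^2 - 12*h + 3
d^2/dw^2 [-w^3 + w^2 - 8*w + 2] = 2 - 6*w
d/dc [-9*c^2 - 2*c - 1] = -18*c - 2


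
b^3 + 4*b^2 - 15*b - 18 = (b - 3)*(b + 1)*(b + 6)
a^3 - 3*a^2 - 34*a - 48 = (a - 8)*(a + 2)*(a + 3)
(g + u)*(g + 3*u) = g^2 + 4*g*u + 3*u^2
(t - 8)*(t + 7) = t^2 - t - 56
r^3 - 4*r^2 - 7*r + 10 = (r - 5)*(r - 1)*(r + 2)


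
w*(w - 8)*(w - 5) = w^3 - 13*w^2 + 40*w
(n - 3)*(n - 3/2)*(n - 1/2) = n^3 - 5*n^2 + 27*n/4 - 9/4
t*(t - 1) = t^2 - t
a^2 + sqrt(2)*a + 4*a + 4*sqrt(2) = (a + 4)*(a + sqrt(2))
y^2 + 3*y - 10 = (y - 2)*(y + 5)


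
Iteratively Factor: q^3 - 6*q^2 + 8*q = (q)*(q^2 - 6*q + 8) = q*(q - 2)*(q - 4)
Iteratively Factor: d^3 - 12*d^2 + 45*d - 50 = (d - 5)*(d^2 - 7*d + 10) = (d - 5)^2*(d - 2)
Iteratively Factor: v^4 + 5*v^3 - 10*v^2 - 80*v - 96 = (v + 4)*(v^3 + v^2 - 14*v - 24) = (v + 2)*(v + 4)*(v^2 - v - 12) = (v + 2)*(v + 3)*(v + 4)*(v - 4)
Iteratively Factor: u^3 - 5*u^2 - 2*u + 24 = (u - 4)*(u^2 - u - 6) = (u - 4)*(u + 2)*(u - 3)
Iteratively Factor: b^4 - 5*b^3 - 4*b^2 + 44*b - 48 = (b - 4)*(b^3 - b^2 - 8*b + 12) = (b - 4)*(b - 2)*(b^2 + b - 6) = (b - 4)*(b - 2)*(b + 3)*(b - 2)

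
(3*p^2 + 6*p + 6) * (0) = 0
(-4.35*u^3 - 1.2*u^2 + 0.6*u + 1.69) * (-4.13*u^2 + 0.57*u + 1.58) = 17.9655*u^5 + 2.4765*u^4 - 10.035*u^3 - 8.5337*u^2 + 1.9113*u + 2.6702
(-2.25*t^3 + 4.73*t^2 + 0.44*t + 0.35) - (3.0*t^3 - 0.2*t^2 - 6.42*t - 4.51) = -5.25*t^3 + 4.93*t^2 + 6.86*t + 4.86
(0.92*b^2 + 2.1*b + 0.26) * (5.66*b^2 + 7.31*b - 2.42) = 5.2072*b^4 + 18.6112*b^3 + 14.5962*b^2 - 3.1814*b - 0.6292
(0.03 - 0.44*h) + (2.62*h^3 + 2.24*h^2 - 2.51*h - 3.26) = 2.62*h^3 + 2.24*h^2 - 2.95*h - 3.23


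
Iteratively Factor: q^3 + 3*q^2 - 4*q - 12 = (q + 3)*(q^2 - 4) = (q + 2)*(q + 3)*(q - 2)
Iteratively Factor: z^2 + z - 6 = (z + 3)*(z - 2)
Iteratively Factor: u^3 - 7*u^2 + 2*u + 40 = (u - 5)*(u^2 - 2*u - 8) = (u - 5)*(u - 4)*(u + 2)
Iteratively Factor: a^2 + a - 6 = (a + 3)*(a - 2)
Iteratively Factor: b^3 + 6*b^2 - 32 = (b + 4)*(b^2 + 2*b - 8) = (b - 2)*(b + 4)*(b + 4)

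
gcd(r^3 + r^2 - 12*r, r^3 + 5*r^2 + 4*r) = r^2 + 4*r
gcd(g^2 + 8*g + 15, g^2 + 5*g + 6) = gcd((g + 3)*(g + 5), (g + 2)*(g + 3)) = g + 3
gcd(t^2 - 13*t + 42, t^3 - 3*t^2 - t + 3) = 1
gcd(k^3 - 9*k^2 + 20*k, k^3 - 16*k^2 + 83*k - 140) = k^2 - 9*k + 20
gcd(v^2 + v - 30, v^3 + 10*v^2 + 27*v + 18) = v + 6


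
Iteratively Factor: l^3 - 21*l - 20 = (l - 5)*(l^2 + 5*l + 4) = (l - 5)*(l + 4)*(l + 1)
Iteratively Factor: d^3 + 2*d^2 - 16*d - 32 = (d + 2)*(d^2 - 16) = (d + 2)*(d + 4)*(d - 4)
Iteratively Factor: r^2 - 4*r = (r)*(r - 4)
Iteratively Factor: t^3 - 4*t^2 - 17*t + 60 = (t - 5)*(t^2 + t - 12) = (t - 5)*(t - 3)*(t + 4)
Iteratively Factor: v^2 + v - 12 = (v + 4)*(v - 3)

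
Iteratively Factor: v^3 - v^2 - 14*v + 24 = (v - 3)*(v^2 + 2*v - 8) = (v - 3)*(v + 4)*(v - 2)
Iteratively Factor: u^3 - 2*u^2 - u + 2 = (u + 1)*(u^2 - 3*u + 2) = (u - 2)*(u + 1)*(u - 1)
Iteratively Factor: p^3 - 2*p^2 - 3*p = (p - 3)*(p^2 + p) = p*(p - 3)*(p + 1)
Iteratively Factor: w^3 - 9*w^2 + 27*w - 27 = (w - 3)*(w^2 - 6*w + 9) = (w - 3)^2*(w - 3)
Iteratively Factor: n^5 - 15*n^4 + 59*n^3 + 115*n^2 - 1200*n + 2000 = (n - 5)*(n^4 - 10*n^3 + 9*n^2 + 160*n - 400) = (n - 5)*(n - 4)*(n^3 - 6*n^2 - 15*n + 100) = (n - 5)*(n - 4)*(n + 4)*(n^2 - 10*n + 25) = (n - 5)^2*(n - 4)*(n + 4)*(n - 5)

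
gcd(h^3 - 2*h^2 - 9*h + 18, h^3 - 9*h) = h^2 - 9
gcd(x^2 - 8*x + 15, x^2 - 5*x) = x - 5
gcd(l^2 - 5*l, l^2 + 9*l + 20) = 1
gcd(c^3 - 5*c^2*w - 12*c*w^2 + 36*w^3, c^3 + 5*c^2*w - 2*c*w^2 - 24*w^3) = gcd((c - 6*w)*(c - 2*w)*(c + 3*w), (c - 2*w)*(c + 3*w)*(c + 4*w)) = -c^2 - c*w + 6*w^2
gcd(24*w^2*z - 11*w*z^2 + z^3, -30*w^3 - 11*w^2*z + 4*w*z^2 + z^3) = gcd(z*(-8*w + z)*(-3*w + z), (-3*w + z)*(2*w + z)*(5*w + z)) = -3*w + z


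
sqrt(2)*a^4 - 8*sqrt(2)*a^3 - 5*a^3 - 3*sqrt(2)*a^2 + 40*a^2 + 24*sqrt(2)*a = a*(a - 8)*(a - 3*sqrt(2))*(sqrt(2)*a + 1)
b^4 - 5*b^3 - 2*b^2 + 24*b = b*(b - 4)*(b - 3)*(b + 2)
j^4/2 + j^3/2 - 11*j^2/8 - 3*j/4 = j*(j/2 + 1)*(j - 3/2)*(j + 1/2)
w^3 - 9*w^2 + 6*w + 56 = (w - 7)*(w - 4)*(w + 2)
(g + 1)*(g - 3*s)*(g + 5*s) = g^3 + 2*g^2*s + g^2 - 15*g*s^2 + 2*g*s - 15*s^2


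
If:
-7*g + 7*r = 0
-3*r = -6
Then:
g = 2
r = 2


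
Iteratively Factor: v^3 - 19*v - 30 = (v + 2)*(v^2 - 2*v - 15) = (v + 2)*(v + 3)*(v - 5)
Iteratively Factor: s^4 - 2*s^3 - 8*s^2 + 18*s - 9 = (s - 1)*(s^3 - s^2 - 9*s + 9) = (s - 3)*(s - 1)*(s^2 + 2*s - 3) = (s - 3)*(s - 1)^2*(s + 3)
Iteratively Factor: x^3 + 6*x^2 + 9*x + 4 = (x + 4)*(x^2 + 2*x + 1) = (x + 1)*(x + 4)*(x + 1)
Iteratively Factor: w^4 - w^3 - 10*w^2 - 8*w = (w - 4)*(w^3 + 3*w^2 + 2*w) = (w - 4)*(w + 1)*(w^2 + 2*w) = (w - 4)*(w + 1)*(w + 2)*(w)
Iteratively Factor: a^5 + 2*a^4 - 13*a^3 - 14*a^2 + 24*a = (a + 4)*(a^4 - 2*a^3 - 5*a^2 + 6*a) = a*(a + 4)*(a^3 - 2*a^2 - 5*a + 6) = a*(a - 1)*(a + 4)*(a^2 - a - 6) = a*(a - 1)*(a + 2)*(a + 4)*(a - 3)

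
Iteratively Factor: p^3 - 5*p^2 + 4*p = (p - 1)*(p^2 - 4*p) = p*(p - 1)*(p - 4)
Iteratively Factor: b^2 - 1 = (b + 1)*(b - 1)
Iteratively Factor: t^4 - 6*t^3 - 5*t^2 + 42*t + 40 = (t + 2)*(t^3 - 8*t^2 + 11*t + 20) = (t - 4)*(t + 2)*(t^2 - 4*t - 5) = (t - 5)*(t - 4)*(t + 2)*(t + 1)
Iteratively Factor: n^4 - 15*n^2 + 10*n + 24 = (n - 2)*(n^3 + 2*n^2 - 11*n - 12) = (n - 2)*(n + 4)*(n^2 - 2*n - 3) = (n - 3)*(n - 2)*(n + 4)*(n + 1)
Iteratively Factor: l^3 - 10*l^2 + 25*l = (l)*(l^2 - 10*l + 25) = l*(l - 5)*(l - 5)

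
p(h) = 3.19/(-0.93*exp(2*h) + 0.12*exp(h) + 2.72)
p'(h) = 3.19*(1.86*exp(2*h) - 0.12*exp(h))/(-0.93*exp(2*h) + 0.12*exp(h) + 2.72)^2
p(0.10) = 1.86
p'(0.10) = 2.32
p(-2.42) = 1.17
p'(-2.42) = 0.00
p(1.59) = -0.17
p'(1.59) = 0.39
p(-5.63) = 1.17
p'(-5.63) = -0.00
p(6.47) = -0.00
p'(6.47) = 0.00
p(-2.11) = 1.17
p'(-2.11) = 0.01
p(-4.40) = 1.17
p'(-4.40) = -0.00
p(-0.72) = 1.25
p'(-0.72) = 0.19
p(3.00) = -0.00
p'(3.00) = 0.02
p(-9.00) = 1.17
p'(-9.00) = 0.00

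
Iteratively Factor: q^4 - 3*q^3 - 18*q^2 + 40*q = (q - 2)*(q^3 - q^2 - 20*q) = q*(q - 2)*(q^2 - q - 20) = q*(q - 5)*(q - 2)*(q + 4)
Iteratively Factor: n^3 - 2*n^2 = (n - 2)*(n^2) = n*(n - 2)*(n)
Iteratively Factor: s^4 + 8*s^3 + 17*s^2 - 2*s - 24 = (s + 2)*(s^3 + 6*s^2 + 5*s - 12) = (s + 2)*(s + 3)*(s^2 + 3*s - 4) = (s - 1)*(s + 2)*(s + 3)*(s + 4)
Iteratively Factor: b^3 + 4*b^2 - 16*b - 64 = (b + 4)*(b^2 - 16) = (b - 4)*(b + 4)*(b + 4)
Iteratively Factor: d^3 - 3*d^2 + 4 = (d - 2)*(d^2 - d - 2) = (d - 2)^2*(d + 1)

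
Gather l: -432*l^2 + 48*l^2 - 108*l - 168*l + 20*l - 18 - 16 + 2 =-384*l^2 - 256*l - 32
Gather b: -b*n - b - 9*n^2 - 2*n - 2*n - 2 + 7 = b*(-n - 1) - 9*n^2 - 4*n + 5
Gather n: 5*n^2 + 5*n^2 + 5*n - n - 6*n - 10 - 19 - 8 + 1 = 10*n^2 - 2*n - 36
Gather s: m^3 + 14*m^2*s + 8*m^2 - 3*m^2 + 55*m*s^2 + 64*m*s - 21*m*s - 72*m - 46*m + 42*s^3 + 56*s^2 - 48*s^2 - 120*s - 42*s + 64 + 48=m^3 + 5*m^2 - 118*m + 42*s^3 + s^2*(55*m + 8) + s*(14*m^2 + 43*m - 162) + 112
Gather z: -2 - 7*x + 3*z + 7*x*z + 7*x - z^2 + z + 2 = -z^2 + z*(7*x + 4)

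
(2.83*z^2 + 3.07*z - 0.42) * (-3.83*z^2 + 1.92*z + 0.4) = -10.8389*z^4 - 6.3245*z^3 + 8.635*z^2 + 0.4216*z - 0.168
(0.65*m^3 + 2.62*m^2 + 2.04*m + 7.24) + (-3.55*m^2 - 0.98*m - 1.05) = 0.65*m^3 - 0.93*m^2 + 1.06*m + 6.19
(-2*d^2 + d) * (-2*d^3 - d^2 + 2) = 4*d^5 - d^3 - 4*d^2 + 2*d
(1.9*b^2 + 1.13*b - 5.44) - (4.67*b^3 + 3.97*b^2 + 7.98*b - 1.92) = -4.67*b^3 - 2.07*b^2 - 6.85*b - 3.52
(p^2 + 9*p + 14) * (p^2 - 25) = p^4 + 9*p^3 - 11*p^2 - 225*p - 350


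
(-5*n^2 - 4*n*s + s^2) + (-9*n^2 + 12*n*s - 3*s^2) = -14*n^2 + 8*n*s - 2*s^2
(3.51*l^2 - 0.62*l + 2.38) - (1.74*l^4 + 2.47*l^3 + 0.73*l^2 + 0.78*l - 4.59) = -1.74*l^4 - 2.47*l^3 + 2.78*l^2 - 1.4*l + 6.97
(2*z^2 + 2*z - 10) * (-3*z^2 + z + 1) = -6*z^4 - 4*z^3 + 34*z^2 - 8*z - 10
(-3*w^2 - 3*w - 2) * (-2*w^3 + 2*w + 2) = 6*w^5 + 6*w^4 - 2*w^3 - 12*w^2 - 10*w - 4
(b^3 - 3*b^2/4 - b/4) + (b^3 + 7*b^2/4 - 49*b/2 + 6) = 2*b^3 + b^2 - 99*b/4 + 6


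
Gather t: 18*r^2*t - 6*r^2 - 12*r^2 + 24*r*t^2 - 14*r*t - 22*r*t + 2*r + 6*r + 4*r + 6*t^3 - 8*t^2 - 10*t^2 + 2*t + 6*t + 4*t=-18*r^2 + 12*r + 6*t^3 + t^2*(24*r - 18) + t*(18*r^2 - 36*r + 12)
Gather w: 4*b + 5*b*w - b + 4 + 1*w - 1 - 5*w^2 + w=3*b - 5*w^2 + w*(5*b + 2) + 3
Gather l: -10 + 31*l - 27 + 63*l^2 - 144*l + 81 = 63*l^2 - 113*l + 44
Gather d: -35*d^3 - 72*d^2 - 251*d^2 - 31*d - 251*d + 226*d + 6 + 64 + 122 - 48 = -35*d^3 - 323*d^2 - 56*d + 144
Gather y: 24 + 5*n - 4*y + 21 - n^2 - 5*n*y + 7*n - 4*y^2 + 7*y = -n^2 + 12*n - 4*y^2 + y*(3 - 5*n) + 45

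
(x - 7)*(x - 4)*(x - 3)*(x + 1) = x^4 - 13*x^3 + 47*x^2 - 23*x - 84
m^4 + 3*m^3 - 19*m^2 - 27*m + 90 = (m - 3)*(m - 2)*(m + 3)*(m + 5)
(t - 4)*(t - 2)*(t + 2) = t^3 - 4*t^2 - 4*t + 16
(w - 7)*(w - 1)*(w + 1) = w^3 - 7*w^2 - w + 7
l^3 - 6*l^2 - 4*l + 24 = (l - 6)*(l - 2)*(l + 2)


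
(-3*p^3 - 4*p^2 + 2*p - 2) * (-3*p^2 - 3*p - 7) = 9*p^5 + 21*p^4 + 27*p^3 + 28*p^2 - 8*p + 14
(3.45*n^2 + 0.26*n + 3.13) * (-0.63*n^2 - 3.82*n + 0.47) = -2.1735*n^4 - 13.3428*n^3 - 1.3436*n^2 - 11.8344*n + 1.4711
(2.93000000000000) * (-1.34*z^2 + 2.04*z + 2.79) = -3.9262*z^2 + 5.9772*z + 8.1747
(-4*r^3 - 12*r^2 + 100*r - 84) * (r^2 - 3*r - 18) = -4*r^5 + 208*r^3 - 168*r^2 - 1548*r + 1512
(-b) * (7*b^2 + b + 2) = -7*b^3 - b^2 - 2*b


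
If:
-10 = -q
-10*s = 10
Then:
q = 10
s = -1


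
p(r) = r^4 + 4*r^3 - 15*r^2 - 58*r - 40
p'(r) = 4*r^3 + 12*r^2 - 30*r - 58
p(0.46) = -69.42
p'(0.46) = -68.87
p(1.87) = -162.53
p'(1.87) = -45.98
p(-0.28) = -25.02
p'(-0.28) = -48.75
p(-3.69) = -45.80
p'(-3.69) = 15.12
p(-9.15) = 3180.08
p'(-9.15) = -1843.07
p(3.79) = -51.19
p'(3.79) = 218.43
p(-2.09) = -1.74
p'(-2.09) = 20.60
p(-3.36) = -38.74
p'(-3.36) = 26.54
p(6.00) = 1232.00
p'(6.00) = 1058.00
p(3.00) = -160.00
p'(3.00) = 68.00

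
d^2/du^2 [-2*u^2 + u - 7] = -4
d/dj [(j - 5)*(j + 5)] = 2*j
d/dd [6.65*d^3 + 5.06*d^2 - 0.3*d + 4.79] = 19.95*d^2 + 10.12*d - 0.3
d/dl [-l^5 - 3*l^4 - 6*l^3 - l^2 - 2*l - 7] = -5*l^4 - 12*l^3 - 18*l^2 - 2*l - 2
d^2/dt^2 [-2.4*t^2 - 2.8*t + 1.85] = -4.80000000000000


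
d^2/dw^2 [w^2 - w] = 2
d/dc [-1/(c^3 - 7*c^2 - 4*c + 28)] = (3*c^2 - 14*c - 4)/(c^3 - 7*c^2 - 4*c + 28)^2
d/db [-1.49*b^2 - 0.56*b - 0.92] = -2.98*b - 0.56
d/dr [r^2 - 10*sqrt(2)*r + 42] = 2*r - 10*sqrt(2)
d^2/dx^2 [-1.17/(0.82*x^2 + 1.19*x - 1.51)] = (1.573416*x^2 + 2.283372*x - 1.17*(1.64*x + 1.19)*(3.28*x + 2.38) - 2.897388)/(0.82*x^2 + 1.19*x - 1.51)^3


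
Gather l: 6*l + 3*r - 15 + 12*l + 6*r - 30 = 18*l + 9*r - 45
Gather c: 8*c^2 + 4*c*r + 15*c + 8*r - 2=8*c^2 + c*(4*r + 15) + 8*r - 2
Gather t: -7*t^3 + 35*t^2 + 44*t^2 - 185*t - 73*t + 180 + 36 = -7*t^3 + 79*t^2 - 258*t + 216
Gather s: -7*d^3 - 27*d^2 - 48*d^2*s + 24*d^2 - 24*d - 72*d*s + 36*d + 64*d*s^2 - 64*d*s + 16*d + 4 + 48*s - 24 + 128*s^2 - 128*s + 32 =-7*d^3 - 3*d^2 + 28*d + s^2*(64*d + 128) + s*(-48*d^2 - 136*d - 80) + 12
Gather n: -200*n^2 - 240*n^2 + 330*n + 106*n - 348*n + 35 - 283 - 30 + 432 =-440*n^2 + 88*n + 154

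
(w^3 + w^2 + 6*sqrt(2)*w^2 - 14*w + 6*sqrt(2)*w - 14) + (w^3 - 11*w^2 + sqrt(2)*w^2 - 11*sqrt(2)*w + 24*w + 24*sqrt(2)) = 2*w^3 - 10*w^2 + 7*sqrt(2)*w^2 - 5*sqrt(2)*w + 10*w - 14 + 24*sqrt(2)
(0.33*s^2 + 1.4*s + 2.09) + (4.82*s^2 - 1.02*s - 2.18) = 5.15*s^2 + 0.38*s - 0.0900000000000003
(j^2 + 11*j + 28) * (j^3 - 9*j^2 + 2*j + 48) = j^5 + 2*j^4 - 69*j^3 - 182*j^2 + 584*j + 1344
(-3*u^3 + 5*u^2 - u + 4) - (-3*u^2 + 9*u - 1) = -3*u^3 + 8*u^2 - 10*u + 5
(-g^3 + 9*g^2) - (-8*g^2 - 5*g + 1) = -g^3 + 17*g^2 + 5*g - 1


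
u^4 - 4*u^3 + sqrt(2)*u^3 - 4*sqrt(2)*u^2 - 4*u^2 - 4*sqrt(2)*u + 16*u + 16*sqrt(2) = (u - 4)*(u - 2)*(u + 2)*(u + sqrt(2))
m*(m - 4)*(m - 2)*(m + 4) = m^4 - 2*m^3 - 16*m^2 + 32*m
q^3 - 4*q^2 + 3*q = q*(q - 3)*(q - 1)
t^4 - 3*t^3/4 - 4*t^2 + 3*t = t*(t - 2)*(t - 3/4)*(t + 2)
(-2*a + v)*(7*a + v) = -14*a^2 + 5*a*v + v^2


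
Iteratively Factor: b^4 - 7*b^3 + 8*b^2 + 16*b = (b)*(b^3 - 7*b^2 + 8*b + 16) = b*(b - 4)*(b^2 - 3*b - 4) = b*(b - 4)^2*(b + 1)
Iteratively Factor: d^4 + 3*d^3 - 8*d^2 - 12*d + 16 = (d - 2)*(d^3 + 5*d^2 + 2*d - 8) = (d - 2)*(d + 2)*(d^2 + 3*d - 4) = (d - 2)*(d - 1)*(d + 2)*(d + 4)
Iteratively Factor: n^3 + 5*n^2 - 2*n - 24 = (n + 4)*(n^2 + n - 6) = (n - 2)*(n + 4)*(n + 3)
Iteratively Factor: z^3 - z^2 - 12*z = (z)*(z^2 - z - 12) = z*(z - 4)*(z + 3)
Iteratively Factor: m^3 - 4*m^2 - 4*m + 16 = (m - 2)*(m^2 - 2*m - 8) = (m - 2)*(m + 2)*(m - 4)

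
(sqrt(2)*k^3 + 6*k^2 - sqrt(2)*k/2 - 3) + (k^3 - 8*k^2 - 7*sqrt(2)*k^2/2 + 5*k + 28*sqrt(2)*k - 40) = k^3 + sqrt(2)*k^3 - 7*sqrt(2)*k^2/2 - 2*k^2 + 5*k + 55*sqrt(2)*k/2 - 43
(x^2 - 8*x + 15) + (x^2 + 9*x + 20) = 2*x^2 + x + 35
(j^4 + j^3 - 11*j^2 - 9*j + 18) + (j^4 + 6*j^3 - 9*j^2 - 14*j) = 2*j^4 + 7*j^3 - 20*j^2 - 23*j + 18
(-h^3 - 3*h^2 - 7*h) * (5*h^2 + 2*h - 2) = -5*h^5 - 17*h^4 - 39*h^3 - 8*h^2 + 14*h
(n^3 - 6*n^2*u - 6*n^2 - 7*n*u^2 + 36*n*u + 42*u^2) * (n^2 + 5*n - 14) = n^5 - 6*n^4*u - n^4 - 7*n^3*u^2 + 6*n^3*u - 44*n^3 + 7*n^2*u^2 + 264*n^2*u + 84*n^2 + 308*n*u^2 - 504*n*u - 588*u^2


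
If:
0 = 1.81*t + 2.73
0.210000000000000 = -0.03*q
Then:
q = -7.00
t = -1.51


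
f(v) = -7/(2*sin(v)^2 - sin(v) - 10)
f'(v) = -7*(-4*sin(v)*cos(v) + cos(v))/(2*sin(v)^2 - sin(v) - 10)^2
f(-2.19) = 0.89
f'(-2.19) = 0.28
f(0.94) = 0.74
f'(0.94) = 0.10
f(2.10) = 0.75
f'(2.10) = -0.10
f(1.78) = 0.77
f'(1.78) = -0.05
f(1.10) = 0.75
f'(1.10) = 0.09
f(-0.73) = 0.83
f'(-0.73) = -0.27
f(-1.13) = 0.94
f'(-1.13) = -0.25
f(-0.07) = 0.71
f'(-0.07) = -0.09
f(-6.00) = 0.69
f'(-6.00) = 0.01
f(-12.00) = 0.70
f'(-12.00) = 0.07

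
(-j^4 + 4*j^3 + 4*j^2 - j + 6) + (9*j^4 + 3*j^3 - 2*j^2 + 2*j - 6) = 8*j^4 + 7*j^3 + 2*j^2 + j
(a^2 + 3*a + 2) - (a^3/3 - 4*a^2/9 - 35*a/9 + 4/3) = -a^3/3 + 13*a^2/9 + 62*a/9 + 2/3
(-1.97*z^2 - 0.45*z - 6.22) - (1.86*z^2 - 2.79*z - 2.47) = -3.83*z^2 + 2.34*z - 3.75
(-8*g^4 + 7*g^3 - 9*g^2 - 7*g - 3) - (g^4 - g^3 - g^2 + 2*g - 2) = -9*g^4 + 8*g^3 - 8*g^2 - 9*g - 1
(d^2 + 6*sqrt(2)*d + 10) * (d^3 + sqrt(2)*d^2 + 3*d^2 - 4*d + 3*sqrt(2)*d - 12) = d^5 + 3*d^4 + 7*sqrt(2)*d^4 + 18*d^3 + 21*sqrt(2)*d^3 - 14*sqrt(2)*d^2 + 54*d^2 - 42*sqrt(2)*d - 40*d - 120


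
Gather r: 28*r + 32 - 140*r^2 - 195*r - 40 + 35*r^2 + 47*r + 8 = -105*r^2 - 120*r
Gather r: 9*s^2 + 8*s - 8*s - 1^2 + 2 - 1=9*s^2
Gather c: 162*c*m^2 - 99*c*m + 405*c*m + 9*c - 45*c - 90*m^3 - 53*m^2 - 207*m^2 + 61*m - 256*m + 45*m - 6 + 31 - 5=c*(162*m^2 + 306*m - 36) - 90*m^3 - 260*m^2 - 150*m + 20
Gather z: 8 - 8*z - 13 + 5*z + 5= -3*z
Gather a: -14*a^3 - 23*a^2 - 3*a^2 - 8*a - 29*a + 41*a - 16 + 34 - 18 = -14*a^3 - 26*a^2 + 4*a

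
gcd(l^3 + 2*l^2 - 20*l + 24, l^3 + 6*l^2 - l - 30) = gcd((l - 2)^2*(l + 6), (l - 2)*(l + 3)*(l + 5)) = l - 2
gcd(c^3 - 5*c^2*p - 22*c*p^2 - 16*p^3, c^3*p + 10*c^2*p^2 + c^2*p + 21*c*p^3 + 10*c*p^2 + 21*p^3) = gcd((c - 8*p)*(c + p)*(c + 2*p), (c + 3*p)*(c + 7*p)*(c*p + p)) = 1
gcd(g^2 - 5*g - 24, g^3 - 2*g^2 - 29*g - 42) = g + 3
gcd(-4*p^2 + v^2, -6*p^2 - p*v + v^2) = 2*p + v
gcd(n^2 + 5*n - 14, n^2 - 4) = n - 2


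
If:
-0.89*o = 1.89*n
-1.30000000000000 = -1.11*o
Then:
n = -0.55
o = 1.17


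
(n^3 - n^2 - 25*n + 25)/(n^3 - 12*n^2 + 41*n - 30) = (n + 5)/(n - 6)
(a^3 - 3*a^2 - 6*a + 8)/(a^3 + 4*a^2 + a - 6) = (a - 4)/(a + 3)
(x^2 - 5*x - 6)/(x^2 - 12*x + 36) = (x + 1)/(x - 6)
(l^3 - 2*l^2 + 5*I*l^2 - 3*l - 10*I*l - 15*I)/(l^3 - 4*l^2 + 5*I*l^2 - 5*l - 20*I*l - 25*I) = (l - 3)/(l - 5)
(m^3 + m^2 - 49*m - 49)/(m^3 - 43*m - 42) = (m + 7)/(m + 6)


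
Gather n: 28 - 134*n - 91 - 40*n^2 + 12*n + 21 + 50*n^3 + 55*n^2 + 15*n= 50*n^3 + 15*n^2 - 107*n - 42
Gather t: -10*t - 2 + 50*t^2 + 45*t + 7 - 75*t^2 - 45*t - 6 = -25*t^2 - 10*t - 1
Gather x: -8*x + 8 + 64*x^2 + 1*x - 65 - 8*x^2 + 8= 56*x^2 - 7*x - 49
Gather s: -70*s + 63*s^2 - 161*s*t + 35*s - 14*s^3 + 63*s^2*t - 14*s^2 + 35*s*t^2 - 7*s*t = -14*s^3 + s^2*(63*t + 49) + s*(35*t^2 - 168*t - 35)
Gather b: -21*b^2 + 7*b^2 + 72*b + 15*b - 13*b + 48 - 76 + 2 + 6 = -14*b^2 + 74*b - 20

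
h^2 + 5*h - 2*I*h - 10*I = (h + 5)*(h - 2*I)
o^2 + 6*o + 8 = (o + 2)*(o + 4)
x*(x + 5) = x^2 + 5*x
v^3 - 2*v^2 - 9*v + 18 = (v - 3)*(v - 2)*(v + 3)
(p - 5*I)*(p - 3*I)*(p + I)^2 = p^4 - 6*I*p^3 - 22*I*p + 15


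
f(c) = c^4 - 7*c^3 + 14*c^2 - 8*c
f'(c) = 4*c^3 - 21*c^2 + 28*c - 8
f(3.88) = -2.52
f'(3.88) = 18.14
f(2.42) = -2.28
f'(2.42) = -6.53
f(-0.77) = 18.01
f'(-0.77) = -43.84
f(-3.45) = 623.35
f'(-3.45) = -518.81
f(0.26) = -1.25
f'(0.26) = -2.07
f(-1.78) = 108.11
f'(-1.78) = -146.94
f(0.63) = -1.08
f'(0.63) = 2.31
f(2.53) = -3.02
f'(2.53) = -6.80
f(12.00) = 10560.00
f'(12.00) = 4216.00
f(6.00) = 240.00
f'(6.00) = 268.00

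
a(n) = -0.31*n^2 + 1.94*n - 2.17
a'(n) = 1.94 - 0.62*n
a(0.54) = -1.21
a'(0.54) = 1.61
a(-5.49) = -22.16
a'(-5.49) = 5.34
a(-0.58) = -3.40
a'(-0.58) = 2.30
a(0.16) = -1.87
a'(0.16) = 1.84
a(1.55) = 0.09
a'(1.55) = 0.98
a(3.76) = 0.74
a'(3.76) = -0.39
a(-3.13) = -11.28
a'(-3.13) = 3.88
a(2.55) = 0.76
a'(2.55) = 0.36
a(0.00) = -2.17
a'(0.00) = 1.94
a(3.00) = 0.86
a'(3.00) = 0.08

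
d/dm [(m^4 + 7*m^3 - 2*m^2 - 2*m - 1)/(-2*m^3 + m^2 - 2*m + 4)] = (-2*m^6 + 2*m^5 - 3*m^4 - 20*m^3 + 84*m^2 - 14*m - 10)/(4*m^6 - 4*m^5 + 9*m^4 - 20*m^3 + 12*m^2 - 16*m + 16)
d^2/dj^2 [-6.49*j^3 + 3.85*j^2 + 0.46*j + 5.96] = 7.7 - 38.94*j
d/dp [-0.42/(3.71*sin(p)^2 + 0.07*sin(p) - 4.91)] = (3.1164*sin(p) + 0.0294)*cos(p)/(3.71*sin(p)^2 + 0.07*sin(p) - 4.91)^2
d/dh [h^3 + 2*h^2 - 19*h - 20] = 3*h^2 + 4*h - 19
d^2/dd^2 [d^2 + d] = 2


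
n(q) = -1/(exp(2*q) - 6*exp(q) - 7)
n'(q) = -(-2*exp(2*q) + 6*exp(q))/(exp(2*q) - 6*exp(q) - 7)^2 = 2*(exp(q) - 3)*exp(q)/(-exp(2*q) + 6*exp(q) + 7)^2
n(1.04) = 0.06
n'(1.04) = -0.00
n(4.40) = -0.00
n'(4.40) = 0.00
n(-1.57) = 0.12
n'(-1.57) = -0.02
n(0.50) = 0.07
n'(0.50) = -0.02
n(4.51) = -0.00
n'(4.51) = 0.00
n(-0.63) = 0.10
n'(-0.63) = -0.03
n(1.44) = 0.07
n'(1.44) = 0.05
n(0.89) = 0.06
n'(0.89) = -0.01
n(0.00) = 0.08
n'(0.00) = -0.03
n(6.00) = 0.00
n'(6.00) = 0.00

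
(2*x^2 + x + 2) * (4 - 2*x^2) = -4*x^4 - 2*x^3 + 4*x^2 + 4*x + 8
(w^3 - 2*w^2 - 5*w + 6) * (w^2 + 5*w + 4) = w^5 + 3*w^4 - 11*w^3 - 27*w^2 + 10*w + 24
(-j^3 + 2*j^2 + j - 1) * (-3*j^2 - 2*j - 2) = 3*j^5 - 4*j^4 - 5*j^3 - 3*j^2 + 2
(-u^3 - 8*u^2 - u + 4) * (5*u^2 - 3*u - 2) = -5*u^5 - 37*u^4 + 21*u^3 + 39*u^2 - 10*u - 8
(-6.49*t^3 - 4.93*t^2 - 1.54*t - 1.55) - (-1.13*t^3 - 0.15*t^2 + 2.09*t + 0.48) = -5.36*t^3 - 4.78*t^2 - 3.63*t - 2.03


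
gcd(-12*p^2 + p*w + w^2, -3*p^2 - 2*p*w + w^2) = 3*p - w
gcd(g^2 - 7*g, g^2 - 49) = g - 7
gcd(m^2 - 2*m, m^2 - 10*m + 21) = 1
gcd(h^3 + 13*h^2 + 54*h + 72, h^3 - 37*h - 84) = h^2 + 7*h + 12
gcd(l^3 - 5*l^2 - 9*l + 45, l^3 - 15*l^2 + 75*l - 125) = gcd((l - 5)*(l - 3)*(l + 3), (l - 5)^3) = l - 5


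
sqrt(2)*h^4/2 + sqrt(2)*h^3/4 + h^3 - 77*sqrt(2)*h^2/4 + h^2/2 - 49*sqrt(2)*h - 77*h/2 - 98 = (h - 7)*(h + 7/2)*(h + 4)*(sqrt(2)*h/2 + 1)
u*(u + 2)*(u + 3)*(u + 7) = u^4 + 12*u^3 + 41*u^2 + 42*u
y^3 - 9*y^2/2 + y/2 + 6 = (y - 4)*(y - 3/2)*(y + 1)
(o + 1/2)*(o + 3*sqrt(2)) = o^2 + o/2 + 3*sqrt(2)*o + 3*sqrt(2)/2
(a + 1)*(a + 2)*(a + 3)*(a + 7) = a^4 + 13*a^3 + 53*a^2 + 83*a + 42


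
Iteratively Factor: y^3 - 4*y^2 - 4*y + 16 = (y + 2)*(y^2 - 6*y + 8) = (y - 4)*(y + 2)*(y - 2)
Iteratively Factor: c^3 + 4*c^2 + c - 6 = (c + 2)*(c^2 + 2*c - 3) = (c + 2)*(c + 3)*(c - 1)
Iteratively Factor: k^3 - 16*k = (k - 4)*(k^2 + 4*k) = (k - 4)*(k + 4)*(k)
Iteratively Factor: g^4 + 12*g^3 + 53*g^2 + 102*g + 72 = (g + 2)*(g^3 + 10*g^2 + 33*g + 36) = (g + 2)*(g + 3)*(g^2 + 7*g + 12) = (g + 2)*(g + 3)^2*(g + 4)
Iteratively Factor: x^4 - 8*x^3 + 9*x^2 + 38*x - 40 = (x - 1)*(x^3 - 7*x^2 + 2*x + 40) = (x - 1)*(x + 2)*(x^2 - 9*x + 20) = (x - 4)*(x - 1)*(x + 2)*(x - 5)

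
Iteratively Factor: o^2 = (o)*(o)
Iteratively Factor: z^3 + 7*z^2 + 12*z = (z + 4)*(z^2 + 3*z) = (z + 3)*(z + 4)*(z)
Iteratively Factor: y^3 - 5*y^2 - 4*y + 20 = (y + 2)*(y^2 - 7*y + 10) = (y - 5)*(y + 2)*(y - 2)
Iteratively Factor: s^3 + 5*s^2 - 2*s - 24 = (s + 4)*(s^2 + s - 6) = (s + 3)*(s + 4)*(s - 2)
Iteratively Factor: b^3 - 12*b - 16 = (b + 2)*(b^2 - 2*b - 8) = (b - 4)*(b + 2)*(b + 2)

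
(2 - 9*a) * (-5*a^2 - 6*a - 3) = 45*a^3 + 44*a^2 + 15*a - 6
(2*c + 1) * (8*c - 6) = 16*c^2 - 4*c - 6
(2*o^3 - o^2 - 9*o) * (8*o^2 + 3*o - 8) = 16*o^5 - 2*o^4 - 91*o^3 - 19*o^2 + 72*o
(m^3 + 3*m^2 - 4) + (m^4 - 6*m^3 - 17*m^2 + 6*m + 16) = m^4 - 5*m^3 - 14*m^2 + 6*m + 12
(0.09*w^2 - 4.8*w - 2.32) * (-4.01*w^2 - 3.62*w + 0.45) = -0.3609*w^4 + 18.9222*w^3 + 26.7197*w^2 + 6.2384*w - 1.044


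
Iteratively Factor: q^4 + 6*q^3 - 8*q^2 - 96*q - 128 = (q + 4)*(q^3 + 2*q^2 - 16*q - 32) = (q + 2)*(q + 4)*(q^2 - 16) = (q + 2)*(q + 4)^2*(q - 4)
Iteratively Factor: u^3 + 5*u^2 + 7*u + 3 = (u + 3)*(u^2 + 2*u + 1) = (u + 1)*(u + 3)*(u + 1)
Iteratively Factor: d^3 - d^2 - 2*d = (d - 2)*(d^2 + d) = d*(d - 2)*(d + 1)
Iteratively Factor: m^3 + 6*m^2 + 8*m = (m)*(m^2 + 6*m + 8) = m*(m + 2)*(m + 4)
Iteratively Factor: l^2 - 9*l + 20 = (l - 4)*(l - 5)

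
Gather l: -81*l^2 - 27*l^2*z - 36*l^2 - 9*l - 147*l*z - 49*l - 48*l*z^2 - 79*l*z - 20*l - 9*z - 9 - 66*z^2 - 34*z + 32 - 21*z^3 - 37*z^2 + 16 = l^2*(-27*z - 117) + l*(-48*z^2 - 226*z - 78) - 21*z^3 - 103*z^2 - 43*z + 39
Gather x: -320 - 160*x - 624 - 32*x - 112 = -192*x - 1056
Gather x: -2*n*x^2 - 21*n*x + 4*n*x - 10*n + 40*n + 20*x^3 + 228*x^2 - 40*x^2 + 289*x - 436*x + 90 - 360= 30*n + 20*x^3 + x^2*(188 - 2*n) + x*(-17*n - 147) - 270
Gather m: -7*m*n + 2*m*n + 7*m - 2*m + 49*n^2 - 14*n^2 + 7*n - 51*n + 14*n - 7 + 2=m*(5 - 5*n) + 35*n^2 - 30*n - 5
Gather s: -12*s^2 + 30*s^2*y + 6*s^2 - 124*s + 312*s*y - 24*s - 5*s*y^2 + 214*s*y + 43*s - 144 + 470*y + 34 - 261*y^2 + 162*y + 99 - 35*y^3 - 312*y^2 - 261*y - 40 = s^2*(30*y - 6) + s*(-5*y^2 + 526*y - 105) - 35*y^3 - 573*y^2 + 371*y - 51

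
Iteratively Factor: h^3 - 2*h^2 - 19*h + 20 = (h - 1)*(h^2 - h - 20) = (h - 5)*(h - 1)*(h + 4)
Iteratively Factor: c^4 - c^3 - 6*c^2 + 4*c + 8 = (c + 2)*(c^3 - 3*c^2 + 4) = (c - 2)*(c + 2)*(c^2 - c - 2) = (c - 2)*(c + 1)*(c + 2)*(c - 2)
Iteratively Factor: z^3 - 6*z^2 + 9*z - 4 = (z - 1)*(z^2 - 5*z + 4) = (z - 1)^2*(z - 4)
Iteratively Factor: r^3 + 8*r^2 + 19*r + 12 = (r + 4)*(r^2 + 4*r + 3) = (r + 3)*(r + 4)*(r + 1)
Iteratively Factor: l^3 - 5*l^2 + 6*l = (l)*(l^2 - 5*l + 6) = l*(l - 3)*(l - 2)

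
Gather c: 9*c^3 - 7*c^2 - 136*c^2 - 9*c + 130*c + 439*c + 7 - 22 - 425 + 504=9*c^3 - 143*c^2 + 560*c + 64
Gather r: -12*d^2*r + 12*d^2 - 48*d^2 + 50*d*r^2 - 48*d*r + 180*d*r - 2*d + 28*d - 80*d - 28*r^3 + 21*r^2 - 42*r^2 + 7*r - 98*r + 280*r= -36*d^2 - 54*d - 28*r^3 + r^2*(50*d - 21) + r*(-12*d^2 + 132*d + 189)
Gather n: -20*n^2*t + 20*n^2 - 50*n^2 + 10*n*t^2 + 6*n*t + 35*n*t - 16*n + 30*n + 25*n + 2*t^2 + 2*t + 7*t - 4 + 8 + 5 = n^2*(-20*t - 30) + n*(10*t^2 + 41*t + 39) + 2*t^2 + 9*t + 9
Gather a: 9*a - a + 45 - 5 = 8*a + 40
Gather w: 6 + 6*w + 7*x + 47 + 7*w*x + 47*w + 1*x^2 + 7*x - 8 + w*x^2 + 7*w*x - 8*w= w*(x^2 + 14*x + 45) + x^2 + 14*x + 45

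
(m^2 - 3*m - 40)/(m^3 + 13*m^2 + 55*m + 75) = (m - 8)/(m^2 + 8*m + 15)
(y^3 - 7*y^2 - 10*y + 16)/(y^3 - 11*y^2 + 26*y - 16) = (y + 2)/(y - 2)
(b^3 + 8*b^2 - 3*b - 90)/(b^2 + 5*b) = b + 3 - 18/b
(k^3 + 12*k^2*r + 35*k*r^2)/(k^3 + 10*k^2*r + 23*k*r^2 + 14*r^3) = k*(k + 5*r)/(k^2 + 3*k*r + 2*r^2)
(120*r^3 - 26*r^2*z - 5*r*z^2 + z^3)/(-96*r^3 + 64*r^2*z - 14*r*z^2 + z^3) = (5*r + z)/(-4*r + z)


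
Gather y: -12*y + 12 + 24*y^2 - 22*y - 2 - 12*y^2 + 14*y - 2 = 12*y^2 - 20*y + 8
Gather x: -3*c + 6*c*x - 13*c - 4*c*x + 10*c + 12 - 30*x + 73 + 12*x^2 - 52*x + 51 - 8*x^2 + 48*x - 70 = -6*c + 4*x^2 + x*(2*c - 34) + 66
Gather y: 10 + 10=20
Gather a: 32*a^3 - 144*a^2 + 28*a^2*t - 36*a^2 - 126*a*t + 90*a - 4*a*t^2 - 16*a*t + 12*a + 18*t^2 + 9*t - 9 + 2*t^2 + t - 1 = 32*a^3 + a^2*(28*t - 180) + a*(-4*t^2 - 142*t + 102) + 20*t^2 + 10*t - 10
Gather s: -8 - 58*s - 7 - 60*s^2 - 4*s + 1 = -60*s^2 - 62*s - 14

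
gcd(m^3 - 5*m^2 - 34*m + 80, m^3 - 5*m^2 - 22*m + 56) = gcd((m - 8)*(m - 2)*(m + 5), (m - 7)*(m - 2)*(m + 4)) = m - 2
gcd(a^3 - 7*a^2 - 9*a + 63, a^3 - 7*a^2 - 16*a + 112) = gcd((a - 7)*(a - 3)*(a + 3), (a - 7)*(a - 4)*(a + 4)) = a - 7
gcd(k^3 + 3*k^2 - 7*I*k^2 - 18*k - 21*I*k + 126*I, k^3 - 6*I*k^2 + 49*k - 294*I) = k - 7*I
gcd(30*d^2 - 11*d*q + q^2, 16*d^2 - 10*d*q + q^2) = 1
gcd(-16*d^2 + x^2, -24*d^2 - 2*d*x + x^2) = 4*d + x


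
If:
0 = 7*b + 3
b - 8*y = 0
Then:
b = -3/7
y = -3/56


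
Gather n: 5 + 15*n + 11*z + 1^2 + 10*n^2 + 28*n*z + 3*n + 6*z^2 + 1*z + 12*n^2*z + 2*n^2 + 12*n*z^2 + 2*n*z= n^2*(12*z + 12) + n*(12*z^2 + 30*z + 18) + 6*z^2 + 12*z + 6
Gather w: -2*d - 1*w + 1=-2*d - w + 1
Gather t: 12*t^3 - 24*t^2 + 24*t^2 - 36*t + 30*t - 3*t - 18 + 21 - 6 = 12*t^3 - 9*t - 3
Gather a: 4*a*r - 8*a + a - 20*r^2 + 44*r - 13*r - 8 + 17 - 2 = a*(4*r - 7) - 20*r^2 + 31*r + 7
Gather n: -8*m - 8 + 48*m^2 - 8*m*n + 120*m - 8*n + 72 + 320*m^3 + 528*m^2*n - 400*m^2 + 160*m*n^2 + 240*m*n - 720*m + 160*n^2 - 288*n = 320*m^3 - 352*m^2 - 608*m + n^2*(160*m + 160) + n*(528*m^2 + 232*m - 296) + 64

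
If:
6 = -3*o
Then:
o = -2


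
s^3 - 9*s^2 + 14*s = s*(s - 7)*(s - 2)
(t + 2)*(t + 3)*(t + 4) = t^3 + 9*t^2 + 26*t + 24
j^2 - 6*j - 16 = (j - 8)*(j + 2)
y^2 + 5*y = y*(y + 5)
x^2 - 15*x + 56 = (x - 8)*(x - 7)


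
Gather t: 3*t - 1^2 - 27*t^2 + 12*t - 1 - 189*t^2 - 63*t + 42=-216*t^2 - 48*t + 40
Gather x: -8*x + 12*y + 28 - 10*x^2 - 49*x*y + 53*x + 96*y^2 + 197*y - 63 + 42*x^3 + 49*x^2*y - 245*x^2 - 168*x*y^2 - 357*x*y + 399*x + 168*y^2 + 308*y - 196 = 42*x^3 + x^2*(49*y - 255) + x*(-168*y^2 - 406*y + 444) + 264*y^2 + 517*y - 231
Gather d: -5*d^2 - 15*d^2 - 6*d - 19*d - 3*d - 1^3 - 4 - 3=-20*d^2 - 28*d - 8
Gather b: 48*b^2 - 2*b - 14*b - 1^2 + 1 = 48*b^2 - 16*b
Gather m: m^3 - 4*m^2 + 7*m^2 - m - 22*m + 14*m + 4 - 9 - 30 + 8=m^3 + 3*m^2 - 9*m - 27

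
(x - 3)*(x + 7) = x^2 + 4*x - 21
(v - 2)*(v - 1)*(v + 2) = v^3 - v^2 - 4*v + 4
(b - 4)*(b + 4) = b^2 - 16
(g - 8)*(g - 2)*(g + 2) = g^3 - 8*g^2 - 4*g + 32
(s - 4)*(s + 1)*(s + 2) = s^3 - s^2 - 10*s - 8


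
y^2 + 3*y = y*(y + 3)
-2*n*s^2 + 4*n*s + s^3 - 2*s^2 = s*(-2*n + s)*(s - 2)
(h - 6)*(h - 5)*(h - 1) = h^3 - 12*h^2 + 41*h - 30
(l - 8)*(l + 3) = l^2 - 5*l - 24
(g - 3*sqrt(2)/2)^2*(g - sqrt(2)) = g^3 - 4*sqrt(2)*g^2 + 21*g/2 - 9*sqrt(2)/2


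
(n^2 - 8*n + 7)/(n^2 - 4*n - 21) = (n - 1)/(n + 3)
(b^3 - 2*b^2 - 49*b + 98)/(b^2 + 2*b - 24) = (b^3 - 2*b^2 - 49*b + 98)/(b^2 + 2*b - 24)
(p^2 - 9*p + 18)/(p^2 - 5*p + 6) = (p - 6)/(p - 2)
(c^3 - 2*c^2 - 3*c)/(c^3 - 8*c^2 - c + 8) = c*(c - 3)/(c^2 - 9*c + 8)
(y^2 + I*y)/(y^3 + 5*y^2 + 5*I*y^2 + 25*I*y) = (y + I)/(y^2 + 5*y*(1 + I) + 25*I)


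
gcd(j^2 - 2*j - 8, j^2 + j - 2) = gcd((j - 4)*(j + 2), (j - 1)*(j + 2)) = j + 2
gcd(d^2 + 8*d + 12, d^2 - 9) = 1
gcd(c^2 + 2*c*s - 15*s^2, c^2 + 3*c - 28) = 1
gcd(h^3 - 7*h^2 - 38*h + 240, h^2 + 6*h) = h + 6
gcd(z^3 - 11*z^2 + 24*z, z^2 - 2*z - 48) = z - 8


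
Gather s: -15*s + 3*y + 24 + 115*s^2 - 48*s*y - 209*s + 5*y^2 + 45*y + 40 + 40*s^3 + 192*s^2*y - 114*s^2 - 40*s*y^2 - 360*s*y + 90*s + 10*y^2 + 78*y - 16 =40*s^3 + s^2*(192*y + 1) + s*(-40*y^2 - 408*y - 134) + 15*y^2 + 126*y + 48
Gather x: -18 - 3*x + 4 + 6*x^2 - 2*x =6*x^2 - 5*x - 14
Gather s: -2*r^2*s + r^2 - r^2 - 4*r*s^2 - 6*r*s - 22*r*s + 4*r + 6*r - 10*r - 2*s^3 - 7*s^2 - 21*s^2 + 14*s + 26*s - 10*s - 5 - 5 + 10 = -2*s^3 + s^2*(-4*r - 28) + s*(-2*r^2 - 28*r + 30)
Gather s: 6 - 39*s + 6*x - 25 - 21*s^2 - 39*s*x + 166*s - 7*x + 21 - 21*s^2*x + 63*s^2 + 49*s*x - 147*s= s^2*(42 - 21*x) + s*(10*x - 20) - x + 2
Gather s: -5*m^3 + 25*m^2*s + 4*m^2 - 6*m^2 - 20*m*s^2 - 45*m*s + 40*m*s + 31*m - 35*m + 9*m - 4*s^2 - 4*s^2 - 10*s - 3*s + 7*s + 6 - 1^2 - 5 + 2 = -5*m^3 - 2*m^2 + 5*m + s^2*(-20*m - 8) + s*(25*m^2 - 5*m - 6) + 2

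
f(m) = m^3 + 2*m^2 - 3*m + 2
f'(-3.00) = 12.00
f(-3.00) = 2.00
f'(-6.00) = 81.00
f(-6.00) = -124.00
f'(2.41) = 24.06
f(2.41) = 20.38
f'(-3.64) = 22.19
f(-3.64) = -8.81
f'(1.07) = 4.71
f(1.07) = 2.30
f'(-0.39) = -4.10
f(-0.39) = 3.41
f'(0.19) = -2.13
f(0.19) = 1.51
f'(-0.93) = -4.13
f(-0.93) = 5.72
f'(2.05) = 17.81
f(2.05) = 12.87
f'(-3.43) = 18.57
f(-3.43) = -4.53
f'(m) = 3*m^2 + 4*m - 3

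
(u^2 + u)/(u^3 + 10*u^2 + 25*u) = (u + 1)/(u^2 + 10*u + 25)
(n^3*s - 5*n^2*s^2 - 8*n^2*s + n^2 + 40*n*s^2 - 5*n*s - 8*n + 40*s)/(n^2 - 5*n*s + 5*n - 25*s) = (n^2*s - 8*n*s + n - 8)/(n + 5)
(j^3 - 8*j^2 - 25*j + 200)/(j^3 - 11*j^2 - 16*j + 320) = (j - 5)/(j - 8)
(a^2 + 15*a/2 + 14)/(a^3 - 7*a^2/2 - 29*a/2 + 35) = (a + 4)/(a^2 - 7*a + 10)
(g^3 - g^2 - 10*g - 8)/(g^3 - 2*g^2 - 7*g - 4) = (g + 2)/(g + 1)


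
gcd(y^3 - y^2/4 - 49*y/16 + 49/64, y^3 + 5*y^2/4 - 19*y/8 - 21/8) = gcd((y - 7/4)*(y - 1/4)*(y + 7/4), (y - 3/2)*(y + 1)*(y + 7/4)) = y + 7/4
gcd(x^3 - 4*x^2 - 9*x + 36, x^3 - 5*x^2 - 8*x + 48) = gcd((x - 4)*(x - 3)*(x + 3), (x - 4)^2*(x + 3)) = x^2 - x - 12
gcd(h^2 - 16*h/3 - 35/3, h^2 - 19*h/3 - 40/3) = h + 5/3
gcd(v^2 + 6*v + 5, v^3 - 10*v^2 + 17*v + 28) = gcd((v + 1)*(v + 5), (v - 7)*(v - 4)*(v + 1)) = v + 1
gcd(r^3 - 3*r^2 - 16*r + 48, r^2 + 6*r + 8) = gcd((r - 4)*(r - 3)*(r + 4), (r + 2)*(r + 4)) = r + 4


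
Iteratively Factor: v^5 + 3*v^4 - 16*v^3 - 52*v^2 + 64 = (v - 1)*(v^4 + 4*v^3 - 12*v^2 - 64*v - 64) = (v - 1)*(v + 4)*(v^3 - 12*v - 16) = (v - 4)*(v - 1)*(v + 4)*(v^2 + 4*v + 4) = (v - 4)*(v - 1)*(v + 2)*(v + 4)*(v + 2)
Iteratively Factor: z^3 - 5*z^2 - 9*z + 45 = (z - 5)*(z^2 - 9) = (z - 5)*(z + 3)*(z - 3)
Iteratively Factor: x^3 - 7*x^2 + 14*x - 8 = (x - 4)*(x^2 - 3*x + 2) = (x - 4)*(x - 1)*(x - 2)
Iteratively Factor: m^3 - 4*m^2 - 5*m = (m + 1)*(m^2 - 5*m) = m*(m + 1)*(m - 5)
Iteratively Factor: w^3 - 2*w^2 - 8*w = (w)*(w^2 - 2*w - 8) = w*(w - 4)*(w + 2)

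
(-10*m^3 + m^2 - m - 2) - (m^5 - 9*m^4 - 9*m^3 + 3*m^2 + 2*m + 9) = -m^5 + 9*m^4 - m^3 - 2*m^2 - 3*m - 11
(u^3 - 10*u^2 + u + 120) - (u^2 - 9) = u^3 - 11*u^2 + u + 129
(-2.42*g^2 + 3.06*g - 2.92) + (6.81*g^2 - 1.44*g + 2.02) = 4.39*g^2 + 1.62*g - 0.9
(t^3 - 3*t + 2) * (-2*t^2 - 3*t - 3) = -2*t^5 - 3*t^4 + 3*t^3 + 5*t^2 + 3*t - 6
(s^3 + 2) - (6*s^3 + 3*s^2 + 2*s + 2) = -5*s^3 - 3*s^2 - 2*s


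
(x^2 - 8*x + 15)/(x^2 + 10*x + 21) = (x^2 - 8*x + 15)/(x^2 + 10*x + 21)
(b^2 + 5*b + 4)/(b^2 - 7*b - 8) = (b + 4)/(b - 8)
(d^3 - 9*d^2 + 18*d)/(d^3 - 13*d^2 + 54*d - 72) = d/(d - 4)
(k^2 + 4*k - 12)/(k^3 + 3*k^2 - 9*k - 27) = (k^2 + 4*k - 12)/(k^3 + 3*k^2 - 9*k - 27)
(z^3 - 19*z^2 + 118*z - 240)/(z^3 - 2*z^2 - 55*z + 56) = (z^2 - 11*z + 30)/(z^2 + 6*z - 7)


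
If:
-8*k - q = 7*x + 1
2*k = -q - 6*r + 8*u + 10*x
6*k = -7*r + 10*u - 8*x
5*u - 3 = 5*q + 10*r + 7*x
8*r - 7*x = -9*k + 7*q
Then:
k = -8541/121133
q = -40856/121133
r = -27634/121133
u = -25834/121133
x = -1707/121133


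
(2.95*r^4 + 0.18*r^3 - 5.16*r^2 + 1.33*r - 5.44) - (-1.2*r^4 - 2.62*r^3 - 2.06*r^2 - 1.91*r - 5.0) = 4.15*r^4 + 2.8*r^3 - 3.1*r^2 + 3.24*r - 0.44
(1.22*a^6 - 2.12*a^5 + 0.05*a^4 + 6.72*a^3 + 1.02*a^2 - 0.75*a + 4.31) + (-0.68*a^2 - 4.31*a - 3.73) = 1.22*a^6 - 2.12*a^5 + 0.05*a^4 + 6.72*a^3 + 0.34*a^2 - 5.06*a + 0.58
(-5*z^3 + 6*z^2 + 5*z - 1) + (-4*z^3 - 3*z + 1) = -9*z^3 + 6*z^2 + 2*z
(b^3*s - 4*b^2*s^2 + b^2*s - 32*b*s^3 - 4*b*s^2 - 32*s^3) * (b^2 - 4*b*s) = b^5*s - 8*b^4*s^2 + b^4*s - 16*b^3*s^3 - 8*b^3*s^2 + 128*b^2*s^4 - 16*b^2*s^3 + 128*b*s^4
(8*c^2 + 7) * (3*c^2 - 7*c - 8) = 24*c^4 - 56*c^3 - 43*c^2 - 49*c - 56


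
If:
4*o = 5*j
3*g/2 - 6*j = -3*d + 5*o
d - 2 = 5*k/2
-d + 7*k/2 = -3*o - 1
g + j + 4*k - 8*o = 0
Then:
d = -81/7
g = 260/7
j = 12/7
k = -38/7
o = 15/7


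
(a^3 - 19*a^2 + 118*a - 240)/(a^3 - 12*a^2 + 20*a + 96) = (a - 5)/(a + 2)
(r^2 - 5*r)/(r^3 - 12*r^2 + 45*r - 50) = r/(r^2 - 7*r + 10)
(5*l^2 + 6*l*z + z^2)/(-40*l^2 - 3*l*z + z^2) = (l + z)/(-8*l + z)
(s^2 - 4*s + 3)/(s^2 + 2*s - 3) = (s - 3)/(s + 3)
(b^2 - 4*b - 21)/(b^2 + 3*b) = (b - 7)/b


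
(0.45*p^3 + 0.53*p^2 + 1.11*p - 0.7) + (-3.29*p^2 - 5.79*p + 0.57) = 0.45*p^3 - 2.76*p^2 - 4.68*p - 0.13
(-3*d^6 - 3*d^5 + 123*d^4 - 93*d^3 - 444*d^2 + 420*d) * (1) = -3*d^6 - 3*d^5 + 123*d^4 - 93*d^3 - 444*d^2 + 420*d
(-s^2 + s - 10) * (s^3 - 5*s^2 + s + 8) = -s^5 + 6*s^4 - 16*s^3 + 43*s^2 - 2*s - 80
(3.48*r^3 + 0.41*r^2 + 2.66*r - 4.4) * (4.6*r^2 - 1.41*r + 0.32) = 16.008*r^5 - 3.0208*r^4 + 12.7715*r^3 - 23.8594*r^2 + 7.0552*r - 1.408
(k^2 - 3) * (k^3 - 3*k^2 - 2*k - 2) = k^5 - 3*k^4 - 5*k^3 + 7*k^2 + 6*k + 6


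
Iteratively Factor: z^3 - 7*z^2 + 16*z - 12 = (z - 2)*(z^2 - 5*z + 6) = (z - 3)*(z - 2)*(z - 2)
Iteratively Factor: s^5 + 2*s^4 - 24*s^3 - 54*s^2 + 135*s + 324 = (s - 3)*(s^4 + 5*s^3 - 9*s^2 - 81*s - 108) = (s - 3)*(s + 3)*(s^3 + 2*s^2 - 15*s - 36) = (s - 4)*(s - 3)*(s + 3)*(s^2 + 6*s + 9) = (s - 4)*(s - 3)*(s + 3)^2*(s + 3)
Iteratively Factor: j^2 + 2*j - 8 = (j - 2)*(j + 4)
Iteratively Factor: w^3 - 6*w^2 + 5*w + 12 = (w - 4)*(w^2 - 2*w - 3) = (w - 4)*(w - 3)*(w + 1)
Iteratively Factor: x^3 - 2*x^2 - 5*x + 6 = (x - 1)*(x^2 - x - 6) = (x - 3)*(x - 1)*(x + 2)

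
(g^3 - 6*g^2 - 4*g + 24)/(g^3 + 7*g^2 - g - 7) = (g^3 - 6*g^2 - 4*g + 24)/(g^3 + 7*g^2 - g - 7)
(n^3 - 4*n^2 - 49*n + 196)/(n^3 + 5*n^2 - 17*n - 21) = (n^2 - 11*n + 28)/(n^2 - 2*n - 3)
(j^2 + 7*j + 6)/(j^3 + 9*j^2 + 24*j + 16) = (j + 6)/(j^2 + 8*j + 16)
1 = 1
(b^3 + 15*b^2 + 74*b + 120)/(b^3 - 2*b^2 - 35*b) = (b^2 + 10*b + 24)/(b*(b - 7))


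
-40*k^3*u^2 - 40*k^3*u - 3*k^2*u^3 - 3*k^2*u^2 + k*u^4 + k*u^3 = u*(-8*k + u)*(5*k + u)*(k*u + k)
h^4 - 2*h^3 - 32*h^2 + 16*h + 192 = (h - 6)*(h + 4)*(h - 2*sqrt(2))*(h + 2*sqrt(2))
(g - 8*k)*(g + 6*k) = g^2 - 2*g*k - 48*k^2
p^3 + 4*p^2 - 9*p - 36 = (p - 3)*(p + 3)*(p + 4)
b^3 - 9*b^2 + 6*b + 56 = (b - 7)*(b - 4)*(b + 2)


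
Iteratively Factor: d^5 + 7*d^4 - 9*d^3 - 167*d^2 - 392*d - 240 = (d + 3)*(d^4 + 4*d^3 - 21*d^2 - 104*d - 80) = (d + 3)*(d + 4)*(d^3 - 21*d - 20) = (d + 1)*(d + 3)*(d + 4)*(d^2 - d - 20) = (d + 1)*(d + 3)*(d + 4)^2*(d - 5)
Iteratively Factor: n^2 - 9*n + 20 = (n - 5)*(n - 4)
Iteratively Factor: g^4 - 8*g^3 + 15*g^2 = (g - 3)*(g^3 - 5*g^2) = g*(g - 3)*(g^2 - 5*g) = g*(g - 5)*(g - 3)*(g)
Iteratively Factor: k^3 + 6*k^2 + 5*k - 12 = (k - 1)*(k^2 + 7*k + 12) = (k - 1)*(k + 4)*(k + 3)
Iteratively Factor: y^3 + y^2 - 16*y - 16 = (y + 4)*(y^2 - 3*y - 4) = (y - 4)*(y + 4)*(y + 1)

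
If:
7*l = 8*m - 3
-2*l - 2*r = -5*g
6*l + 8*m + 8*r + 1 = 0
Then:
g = 2*r/13 - 8/65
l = -8*r/13 - 4/13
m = 11/104 - 7*r/13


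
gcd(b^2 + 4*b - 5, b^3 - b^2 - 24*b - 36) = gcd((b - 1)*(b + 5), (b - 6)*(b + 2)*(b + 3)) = 1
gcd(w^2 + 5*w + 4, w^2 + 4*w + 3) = w + 1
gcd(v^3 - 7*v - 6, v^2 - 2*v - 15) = 1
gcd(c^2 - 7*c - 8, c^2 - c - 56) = c - 8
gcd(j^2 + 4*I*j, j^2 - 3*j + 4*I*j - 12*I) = j + 4*I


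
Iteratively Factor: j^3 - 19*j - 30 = (j + 3)*(j^2 - 3*j - 10) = (j + 2)*(j + 3)*(j - 5)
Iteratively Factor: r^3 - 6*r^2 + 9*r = (r)*(r^2 - 6*r + 9) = r*(r - 3)*(r - 3)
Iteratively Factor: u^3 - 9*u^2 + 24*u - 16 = (u - 4)*(u^2 - 5*u + 4) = (u - 4)^2*(u - 1)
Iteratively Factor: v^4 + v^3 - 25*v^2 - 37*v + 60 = (v + 4)*(v^3 - 3*v^2 - 13*v + 15) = (v + 3)*(v + 4)*(v^2 - 6*v + 5) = (v - 5)*(v + 3)*(v + 4)*(v - 1)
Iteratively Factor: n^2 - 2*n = (n - 2)*(n)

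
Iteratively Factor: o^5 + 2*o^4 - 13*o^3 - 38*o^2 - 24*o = (o + 1)*(o^4 + o^3 - 14*o^2 - 24*o) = (o + 1)*(o + 3)*(o^3 - 2*o^2 - 8*o) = (o - 4)*(o + 1)*(o + 3)*(o^2 + 2*o) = o*(o - 4)*(o + 1)*(o + 3)*(o + 2)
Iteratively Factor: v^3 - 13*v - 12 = (v - 4)*(v^2 + 4*v + 3) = (v - 4)*(v + 1)*(v + 3)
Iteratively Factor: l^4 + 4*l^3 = (l)*(l^3 + 4*l^2) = l^2*(l^2 + 4*l) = l^3*(l + 4)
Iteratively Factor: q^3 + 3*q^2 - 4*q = (q)*(q^2 + 3*q - 4) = q*(q + 4)*(q - 1)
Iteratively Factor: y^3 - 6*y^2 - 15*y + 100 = (y - 5)*(y^2 - y - 20) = (y - 5)^2*(y + 4)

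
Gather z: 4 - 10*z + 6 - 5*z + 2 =12 - 15*z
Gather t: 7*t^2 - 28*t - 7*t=7*t^2 - 35*t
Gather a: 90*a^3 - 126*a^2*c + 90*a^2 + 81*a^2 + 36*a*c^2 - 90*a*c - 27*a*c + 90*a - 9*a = 90*a^3 + a^2*(171 - 126*c) + a*(36*c^2 - 117*c + 81)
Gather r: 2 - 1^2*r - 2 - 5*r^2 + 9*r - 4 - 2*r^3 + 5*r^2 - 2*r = -2*r^3 + 6*r - 4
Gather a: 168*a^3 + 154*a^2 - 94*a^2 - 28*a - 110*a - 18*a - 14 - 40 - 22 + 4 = 168*a^3 + 60*a^2 - 156*a - 72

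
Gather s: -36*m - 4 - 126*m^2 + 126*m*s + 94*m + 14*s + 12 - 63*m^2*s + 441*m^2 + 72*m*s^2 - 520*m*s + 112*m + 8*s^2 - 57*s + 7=315*m^2 + 170*m + s^2*(72*m + 8) + s*(-63*m^2 - 394*m - 43) + 15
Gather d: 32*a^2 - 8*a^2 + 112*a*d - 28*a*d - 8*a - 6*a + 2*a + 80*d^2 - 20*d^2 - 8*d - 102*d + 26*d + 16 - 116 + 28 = 24*a^2 - 12*a + 60*d^2 + d*(84*a - 84) - 72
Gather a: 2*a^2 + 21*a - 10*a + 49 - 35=2*a^2 + 11*a + 14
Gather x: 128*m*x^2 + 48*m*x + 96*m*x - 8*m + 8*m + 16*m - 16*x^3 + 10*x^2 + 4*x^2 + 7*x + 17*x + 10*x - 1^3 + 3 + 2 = 16*m - 16*x^3 + x^2*(128*m + 14) + x*(144*m + 34) + 4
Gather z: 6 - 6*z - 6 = -6*z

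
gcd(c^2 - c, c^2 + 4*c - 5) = c - 1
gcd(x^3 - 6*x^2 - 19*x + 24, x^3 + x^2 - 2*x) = x - 1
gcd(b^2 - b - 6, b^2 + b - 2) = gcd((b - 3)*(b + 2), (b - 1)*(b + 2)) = b + 2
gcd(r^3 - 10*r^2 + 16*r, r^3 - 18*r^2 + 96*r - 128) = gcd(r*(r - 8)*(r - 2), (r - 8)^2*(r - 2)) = r^2 - 10*r + 16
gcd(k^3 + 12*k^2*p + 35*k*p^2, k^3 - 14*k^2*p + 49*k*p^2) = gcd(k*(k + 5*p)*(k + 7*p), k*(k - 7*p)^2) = k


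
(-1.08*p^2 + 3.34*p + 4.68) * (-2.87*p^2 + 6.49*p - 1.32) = 3.0996*p^4 - 16.595*p^3 + 9.6706*p^2 + 25.9644*p - 6.1776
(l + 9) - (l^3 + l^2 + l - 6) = -l^3 - l^2 + 15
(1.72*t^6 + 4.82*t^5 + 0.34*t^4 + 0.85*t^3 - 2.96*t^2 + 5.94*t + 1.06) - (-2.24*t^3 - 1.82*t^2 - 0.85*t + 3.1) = 1.72*t^6 + 4.82*t^5 + 0.34*t^4 + 3.09*t^3 - 1.14*t^2 + 6.79*t - 2.04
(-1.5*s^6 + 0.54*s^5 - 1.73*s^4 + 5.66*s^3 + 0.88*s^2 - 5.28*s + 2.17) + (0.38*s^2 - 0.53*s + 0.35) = -1.5*s^6 + 0.54*s^5 - 1.73*s^4 + 5.66*s^3 + 1.26*s^2 - 5.81*s + 2.52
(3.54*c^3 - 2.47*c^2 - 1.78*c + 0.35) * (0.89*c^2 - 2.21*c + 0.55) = 3.1506*c^5 - 10.0217*c^4 + 5.8215*c^3 + 2.8868*c^2 - 1.7525*c + 0.1925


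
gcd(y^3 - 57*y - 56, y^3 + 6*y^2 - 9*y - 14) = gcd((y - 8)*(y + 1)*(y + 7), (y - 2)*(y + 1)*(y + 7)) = y^2 + 8*y + 7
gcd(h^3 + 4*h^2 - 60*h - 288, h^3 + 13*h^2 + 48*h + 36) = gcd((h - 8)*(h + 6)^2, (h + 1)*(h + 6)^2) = h^2 + 12*h + 36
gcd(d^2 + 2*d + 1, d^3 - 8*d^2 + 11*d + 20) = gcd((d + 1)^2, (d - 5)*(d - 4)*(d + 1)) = d + 1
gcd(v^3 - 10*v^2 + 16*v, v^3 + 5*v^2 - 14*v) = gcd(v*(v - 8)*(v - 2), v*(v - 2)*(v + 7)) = v^2 - 2*v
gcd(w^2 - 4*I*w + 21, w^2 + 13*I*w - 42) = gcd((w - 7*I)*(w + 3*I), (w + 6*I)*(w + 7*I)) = 1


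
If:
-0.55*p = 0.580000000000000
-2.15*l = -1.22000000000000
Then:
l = 0.57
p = -1.05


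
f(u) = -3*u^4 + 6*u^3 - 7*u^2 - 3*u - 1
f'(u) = -12*u^3 + 18*u^2 - 14*u - 3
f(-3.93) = -1177.15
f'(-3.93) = 1058.41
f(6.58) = -4238.21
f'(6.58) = -2734.47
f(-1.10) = -18.55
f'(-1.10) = 50.15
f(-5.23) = -3279.66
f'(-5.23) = 2279.24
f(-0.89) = -9.99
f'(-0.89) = 32.18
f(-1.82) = -87.81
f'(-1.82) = 154.45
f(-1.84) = -90.94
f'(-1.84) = 158.45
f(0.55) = -4.04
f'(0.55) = -7.25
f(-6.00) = -5419.00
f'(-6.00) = 3321.00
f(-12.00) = -73549.00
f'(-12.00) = 23493.00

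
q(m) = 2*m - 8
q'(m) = 2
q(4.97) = 1.94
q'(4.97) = 2.00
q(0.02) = -7.96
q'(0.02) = 2.00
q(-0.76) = -9.52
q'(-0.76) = 2.00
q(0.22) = -7.56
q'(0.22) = 2.00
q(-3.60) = -15.20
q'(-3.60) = 2.00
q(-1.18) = -10.36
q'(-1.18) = 2.00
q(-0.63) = -9.26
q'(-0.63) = 2.00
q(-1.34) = -10.68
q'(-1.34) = 2.00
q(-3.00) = -14.00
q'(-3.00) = 2.00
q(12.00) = 16.00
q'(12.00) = 2.00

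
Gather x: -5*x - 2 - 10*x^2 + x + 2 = -10*x^2 - 4*x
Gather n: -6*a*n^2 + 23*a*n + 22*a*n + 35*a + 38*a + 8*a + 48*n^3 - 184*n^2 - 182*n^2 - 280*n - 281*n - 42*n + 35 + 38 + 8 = 81*a + 48*n^3 + n^2*(-6*a - 366) + n*(45*a - 603) + 81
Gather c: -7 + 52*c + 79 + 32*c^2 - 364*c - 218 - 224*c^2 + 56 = -192*c^2 - 312*c - 90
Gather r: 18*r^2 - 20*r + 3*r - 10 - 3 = 18*r^2 - 17*r - 13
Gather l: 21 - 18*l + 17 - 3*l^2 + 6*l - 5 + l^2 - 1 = -2*l^2 - 12*l + 32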